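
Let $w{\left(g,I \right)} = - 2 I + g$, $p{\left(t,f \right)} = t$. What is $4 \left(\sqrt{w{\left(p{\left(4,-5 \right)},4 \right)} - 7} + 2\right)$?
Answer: $8 + 4 i \sqrt{11} \approx 8.0 + 13.266 i$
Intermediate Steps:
$w{\left(g,I \right)} = g - 2 I$
$4 \left(\sqrt{w{\left(p{\left(4,-5 \right)},4 \right)} - 7} + 2\right) = 4 \left(\sqrt{\left(4 - 8\right) - 7} + 2\right) = 4 \left(\sqrt{-4 - 7} + 2\right) = 4 \left(\sqrt{-11} + 2\right) = 4 \left(i \sqrt{11} + 2\right) = 4 \left(2 + i \sqrt{11}\right) = 8 + 4 i \sqrt{11}$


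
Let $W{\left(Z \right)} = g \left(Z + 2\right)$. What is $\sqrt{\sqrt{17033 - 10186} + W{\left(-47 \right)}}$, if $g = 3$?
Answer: $\sqrt{-135 + \sqrt{6847}} \approx 7.2287 i$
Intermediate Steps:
$W{\left(Z \right)} = 6 + 3 Z$ ($W{\left(Z \right)} = 3 \left(Z + 2\right) = 3 \left(2 + Z\right) = 6 + 3 Z$)
$\sqrt{\sqrt{17033 - 10186} + W{\left(-47 \right)}} = \sqrt{\sqrt{17033 - 10186} + \left(6 + 3 \left(-47\right)\right)} = \sqrt{\sqrt{6847} + \left(6 - 141\right)} = \sqrt{\sqrt{6847} - 135} = \sqrt{-135 + \sqrt{6847}}$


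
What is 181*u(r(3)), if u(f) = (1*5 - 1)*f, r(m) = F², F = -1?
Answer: 724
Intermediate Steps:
r(m) = 1 (r(m) = (-1)² = 1)
u(f) = 4*f (u(f) = (5 - 1)*f = 4*f)
181*u(r(3)) = 181*(4*1) = 181*4 = 724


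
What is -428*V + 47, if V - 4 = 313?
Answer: -135629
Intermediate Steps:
V = 317 (V = 4 + 313 = 317)
-428*V + 47 = -428*317 + 47 = -135676 + 47 = -135629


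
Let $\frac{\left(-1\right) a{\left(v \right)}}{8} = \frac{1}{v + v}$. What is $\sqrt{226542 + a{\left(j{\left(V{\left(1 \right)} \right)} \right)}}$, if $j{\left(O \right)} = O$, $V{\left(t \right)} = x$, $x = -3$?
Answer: $\frac{7 \sqrt{41610}}{3} \approx 475.97$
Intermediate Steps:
$V{\left(t \right)} = -3$
$a{\left(v \right)} = - \frac{4}{v}$ ($a{\left(v \right)} = - \frac{8}{v + v} = - \frac{8}{2 v} = - 8 \frac{1}{2 v} = - \frac{4}{v}$)
$\sqrt{226542 + a{\left(j{\left(V{\left(1 \right)} \right)} \right)}} = \sqrt{226542 - \frac{4}{-3}} = \sqrt{226542 - - \frac{4}{3}} = \sqrt{226542 + \frac{4}{3}} = \sqrt{\frac{679630}{3}} = \frac{7 \sqrt{41610}}{3}$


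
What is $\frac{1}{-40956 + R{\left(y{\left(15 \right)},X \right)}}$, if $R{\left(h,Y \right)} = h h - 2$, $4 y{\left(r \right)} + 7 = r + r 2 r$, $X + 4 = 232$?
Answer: $- \frac{4}{111391} \approx -3.591 \cdot 10^{-5}$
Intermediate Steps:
$X = 228$ ($X = -4 + 232 = 228$)
$y{\left(r \right)} = - \frac{7}{4} + \frac{r^{2}}{2} + \frac{r}{4}$ ($y{\left(r \right)} = - \frac{7}{4} + \frac{r + r 2 r}{4} = - \frac{7}{4} + \frac{r + 2 r r}{4} = - \frac{7}{4} + \frac{r + 2 r^{2}}{4} = - \frac{7}{4} + \left(\frac{r^{2}}{2} + \frac{r}{4}\right) = - \frac{7}{4} + \frac{r^{2}}{2} + \frac{r}{4}$)
$R{\left(h,Y \right)} = -2 + h^{2}$ ($R{\left(h,Y \right)} = h^{2} - 2 = -2 + h^{2}$)
$\frac{1}{-40956 + R{\left(y{\left(15 \right)},X \right)}} = \frac{1}{-40956 - \left(2 - \left(- \frac{7}{4} + \frac{15^{2}}{2} + \frac{1}{4} \cdot 15\right)^{2}\right)} = \frac{1}{-40956 - \left(2 - \left(- \frac{7}{4} + \frac{1}{2} \cdot 225 + \frac{15}{4}\right)^{2}\right)} = \frac{1}{-40956 - \left(2 - \left(- \frac{7}{4} + \frac{225}{2} + \frac{15}{4}\right)^{2}\right)} = \frac{1}{-40956 - \left(2 - \left(\frac{229}{2}\right)^{2}\right)} = \frac{1}{-40956 + \left(-2 + \frac{52441}{4}\right)} = \frac{1}{-40956 + \frac{52433}{4}} = \frac{1}{- \frac{111391}{4}} = - \frac{4}{111391}$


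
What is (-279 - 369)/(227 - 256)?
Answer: 648/29 ≈ 22.345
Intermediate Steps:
(-279 - 369)/(227 - 256) = -648/(-29) = -648*(-1/29) = 648/29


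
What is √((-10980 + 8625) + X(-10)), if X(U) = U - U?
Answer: I*√2355 ≈ 48.528*I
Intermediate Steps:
X(U) = 0
√((-10980 + 8625) + X(-10)) = √((-10980 + 8625) + 0) = √(-2355 + 0) = √(-2355) = I*√2355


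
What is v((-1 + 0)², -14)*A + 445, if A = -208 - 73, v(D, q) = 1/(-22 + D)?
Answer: 9626/21 ≈ 458.38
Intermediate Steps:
A = -281
v((-1 + 0)², -14)*A + 445 = -281/(-22 + (-1 + 0)²) + 445 = -281/(-22 + (-1)²) + 445 = -281/(-22 + 1) + 445 = -281/(-21) + 445 = -1/21*(-281) + 445 = 281/21 + 445 = 9626/21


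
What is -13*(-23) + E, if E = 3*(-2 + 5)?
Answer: 308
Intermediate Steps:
E = 9 (E = 3*3 = 9)
-13*(-23) + E = -13*(-23) + 9 = 299 + 9 = 308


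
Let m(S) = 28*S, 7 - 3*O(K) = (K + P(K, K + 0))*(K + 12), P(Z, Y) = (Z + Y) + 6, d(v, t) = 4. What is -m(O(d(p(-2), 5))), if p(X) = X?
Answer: 7868/3 ≈ 2622.7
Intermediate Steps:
P(Z, Y) = 6 + Y + Z (P(Z, Y) = (Y + Z) + 6 = 6 + Y + Z)
O(K) = 7/3 - (6 + 3*K)*(12 + K)/3 (O(K) = 7/3 - (K + (6 + (K + 0) + K))*(K + 12)/3 = 7/3 - (K + (6 + K + K))*(12 + K)/3 = 7/3 - (K + (6 + 2*K))*(12 + K)/3 = 7/3 - (6 + 3*K)*(12 + K)/3)
-m(O(d(p(-2), 5))) = -28*(-65/3 - 1*4² - 14*4) = -28*(-65/3 - 1*16 - 56) = -28*(-65/3 - 16 - 56) = -28*(-281)/3 = -1*(-7868/3) = 7868/3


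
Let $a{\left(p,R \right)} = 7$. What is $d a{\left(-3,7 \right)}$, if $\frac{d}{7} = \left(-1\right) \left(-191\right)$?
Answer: $9359$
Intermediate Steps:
$d = 1337$ ($d = 7 \left(\left(-1\right) \left(-191\right)\right) = 7 \cdot 191 = 1337$)
$d a{\left(-3,7 \right)} = 1337 \cdot 7 = 9359$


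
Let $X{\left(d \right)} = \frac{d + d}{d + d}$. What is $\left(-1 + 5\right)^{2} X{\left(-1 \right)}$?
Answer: $16$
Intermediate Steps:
$X{\left(d \right)} = 1$ ($X{\left(d \right)} = \frac{2 d}{2 d} = 2 d \frac{1}{2 d} = 1$)
$\left(-1 + 5\right)^{2} X{\left(-1 \right)} = \left(-1 + 5\right)^{2} \cdot 1 = 4^{2} \cdot 1 = 16 \cdot 1 = 16$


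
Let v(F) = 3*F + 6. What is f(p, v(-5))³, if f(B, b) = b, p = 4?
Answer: -729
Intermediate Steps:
v(F) = 6 + 3*F
f(p, v(-5))³ = (6 + 3*(-5))³ = (6 - 15)³ = (-9)³ = -729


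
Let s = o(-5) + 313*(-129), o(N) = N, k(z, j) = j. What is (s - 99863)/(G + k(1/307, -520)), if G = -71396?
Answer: 140245/71916 ≈ 1.9501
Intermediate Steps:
s = -40382 (s = -5 + 313*(-129) = -5 - 40377 = -40382)
(s - 99863)/(G + k(1/307, -520)) = (-40382 - 99863)/(-71396 - 520) = -140245/(-71916) = -140245*(-1/71916) = 140245/71916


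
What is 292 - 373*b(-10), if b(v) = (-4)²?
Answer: -5676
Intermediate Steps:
b(v) = 16
292 - 373*b(-10) = 292 - 373*16 = 292 - 5968 = -5676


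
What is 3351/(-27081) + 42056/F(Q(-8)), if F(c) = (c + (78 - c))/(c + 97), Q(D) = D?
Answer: 5631304907/117351 ≈ 47987.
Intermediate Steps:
F(c) = 78/(97 + c)
3351/(-27081) + 42056/F(Q(-8)) = 3351/(-27081) + 42056/((78/(97 - 8))) = 3351*(-1/27081) + 42056/((78/89)) = -1117/9027 + 42056/((78*(1/89))) = -1117/9027 + 42056/(78/89) = -1117/9027 + 42056*(89/78) = -1117/9027 + 1871492/39 = 5631304907/117351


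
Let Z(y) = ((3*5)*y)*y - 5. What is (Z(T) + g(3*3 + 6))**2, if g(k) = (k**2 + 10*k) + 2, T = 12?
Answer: 6411024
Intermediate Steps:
Z(y) = -5 + 15*y**2 (Z(y) = (15*y)*y - 5 = 15*y**2 - 5 = -5 + 15*y**2)
g(k) = 2 + k**2 + 10*k
(Z(T) + g(3*3 + 6))**2 = ((-5 + 15*12**2) + (2 + (3*3 + 6)**2 + 10*(3*3 + 6)))**2 = ((-5 + 15*144) + (2 + (9 + 6)**2 + 10*(9 + 6)))**2 = ((-5 + 2160) + (2 + 15**2 + 10*15))**2 = (2155 + (2 + 225 + 150))**2 = (2155 + 377)**2 = 2532**2 = 6411024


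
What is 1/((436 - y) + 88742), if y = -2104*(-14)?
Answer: 1/59722 ≈ 1.6744e-5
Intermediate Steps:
y = 29456
1/((436 - y) + 88742) = 1/((436 - 1*29456) + 88742) = 1/((436 - 29456) + 88742) = 1/(-29020 + 88742) = 1/59722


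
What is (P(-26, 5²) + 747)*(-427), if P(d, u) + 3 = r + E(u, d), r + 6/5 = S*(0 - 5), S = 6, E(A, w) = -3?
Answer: -1515423/5 ≈ -3.0308e+5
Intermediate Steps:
r = -156/5 (r = -6/5 + 6*(0 - 5) = -6/5 + 6*(-5) = -6/5 - 30 = -156/5 ≈ -31.200)
P(d, u) = -186/5 (P(d, u) = -3 + (-156/5 - 3) = -3 - 171/5 = -186/5)
(P(-26, 5²) + 747)*(-427) = (-186/5 + 747)*(-427) = (3549/5)*(-427) = -1515423/5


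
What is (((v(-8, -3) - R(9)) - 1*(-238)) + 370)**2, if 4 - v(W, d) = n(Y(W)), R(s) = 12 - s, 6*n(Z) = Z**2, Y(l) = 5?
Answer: 13169641/36 ≈ 3.6582e+5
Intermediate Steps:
n(Z) = Z**2/6
v(W, d) = -1/6 (v(W, d) = 4 - 5**2/6 = 4 - 25/6 = -1/6)
(((v(-8, -3) - R(9)) - 1*(-238)) + 370)**2 = (((-1/6 - (12 - 1*9)) - 1*(-238)) + 370)**2 = (((-1/6 - (12 - 9)) + 238) + 370)**2 = (((-1/6 - 1*3) + 238) + 370)**2 = (((-1/6 - 3) + 238) + 370)**2 = ((-19/6 + 238) + 370)**2 = (1409/6 + 370)**2 = (3629/6)**2 = 13169641/36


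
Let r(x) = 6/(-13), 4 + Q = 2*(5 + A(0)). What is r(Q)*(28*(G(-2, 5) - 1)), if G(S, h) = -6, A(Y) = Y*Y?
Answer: 1176/13 ≈ 90.462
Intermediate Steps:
A(Y) = Y²
Q = 6 (Q = -4 + 2*(5 + 0²) = -4 + 2*(5 + 0) = -4 + 2*5 = -4 + 10 = 6)
r(x) = -6/13 (r(x) = 6*(-1/13) = -6/13)
r(Q)*(28*(G(-2, 5) - 1)) = -168*(-6 - 1)/13 = -168*(-7)/13 = -6/13*(-196) = 1176/13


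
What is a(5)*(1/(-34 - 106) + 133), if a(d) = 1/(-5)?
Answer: -18619/700 ≈ -26.599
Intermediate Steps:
a(d) = -⅕
a(5)*(1/(-34 - 106) + 133) = -(1/(-34 - 106) + 133)/5 = -(1/(-140) + 133)/5 = -(-1/140 + 133)/5 = -⅕*18619/140 = -18619/700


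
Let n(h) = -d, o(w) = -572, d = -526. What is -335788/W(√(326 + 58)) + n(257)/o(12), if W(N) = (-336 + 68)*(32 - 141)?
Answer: -25929531/2088658 ≈ -12.414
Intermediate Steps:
W(N) = 29212 (W(N) = -268*(-109) = 29212)
n(h) = 526 (n(h) = -1*(-526) = 526)
-335788/W(√(326 + 58)) + n(257)/o(12) = -335788/29212 + 526/(-572) = -335788*1/29212 + 526*(-1/572) = -83947/7303 - 263/286 = -25929531/2088658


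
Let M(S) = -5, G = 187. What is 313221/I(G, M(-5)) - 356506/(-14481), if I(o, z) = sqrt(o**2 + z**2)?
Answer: 356506/14481 + 313221*sqrt(34994)/34994 ≈ 1699.0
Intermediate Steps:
313221/I(G, M(-5)) - 356506/(-14481) = 313221/(sqrt(187**2 + (-5)**2)) - 356506/(-14481) = 313221/(sqrt(34969 + 25)) - 356506*(-1/14481) = 313221/(sqrt(34994)) + 356506/14481 = 313221*(sqrt(34994)/34994) + 356506/14481 = 313221*sqrt(34994)/34994 + 356506/14481 = 356506/14481 + 313221*sqrt(34994)/34994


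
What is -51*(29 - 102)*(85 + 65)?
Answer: 558450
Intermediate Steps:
-51*(29 - 102)*(85 + 65) = -(-3723)*150 = -51*(-10950) = 558450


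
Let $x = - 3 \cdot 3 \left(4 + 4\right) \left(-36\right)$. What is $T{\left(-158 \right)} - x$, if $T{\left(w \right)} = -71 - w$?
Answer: $-2505$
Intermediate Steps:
$x = 2592$ ($x = - 3 \cdot 3 \cdot 8 \left(-36\right) = \left(-3\right) 24 \left(-36\right) = \left(-72\right) \left(-36\right) = 2592$)
$T{\left(-158 \right)} - x = \left(-71 - -158\right) - 2592 = \left(-71 + 158\right) - 2592 = 87 - 2592 = -2505$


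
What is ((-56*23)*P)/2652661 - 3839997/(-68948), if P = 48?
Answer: 925631603715/16626879148 ≈ 55.671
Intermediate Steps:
((-56*23)*P)/2652661 - 3839997/(-68948) = (-56*23*48)/2652661 - 3839997/(-68948) = -1288*48*(1/2652661) - 3839997*(-1/68948) = -61824*1/2652661 + 3839997/68948 = -61824/2652661 + 3839997/68948 = 925631603715/16626879148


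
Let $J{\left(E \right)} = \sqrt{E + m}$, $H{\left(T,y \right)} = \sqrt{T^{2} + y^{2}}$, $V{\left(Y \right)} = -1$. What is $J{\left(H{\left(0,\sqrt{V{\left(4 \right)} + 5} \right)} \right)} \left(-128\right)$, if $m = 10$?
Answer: $- 256 \sqrt{3} \approx -443.4$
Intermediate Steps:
$J{\left(E \right)} = \sqrt{10 + E}$ ($J{\left(E \right)} = \sqrt{E + 10} = \sqrt{10 + E}$)
$J{\left(H{\left(0,\sqrt{V{\left(4 \right)} + 5} \right)} \right)} \left(-128\right) = \sqrt{10 + \sqrt{0^{2} + \left(\sqrt{-1 + 5}\right)^{2}}} \left(-128\right) = \sqrt{10 + \sqrt{0 + \left(\sqrt{4}\right)^{2}}} \left(-128\right) = \sqrt{10 + \sqrt{0 + 2^{2}}} \left(-128\right) = \sqrt{10 + \sqrt{0 + 4}} \left(-128\right) = \sqrt{10 + \sqrt{4}} \left(-128\right) = \sqrt{10 + 2} \left(-128\right) = \sqrt{12} \left(-128\right) = 2 \sqrt{3} \left(-128\right) = - 256 \sqrt{3}$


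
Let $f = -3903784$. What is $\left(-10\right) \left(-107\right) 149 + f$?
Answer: $-3744354$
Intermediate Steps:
$\left(-10\right) \left(-107\right) 149 + f = \left(-10\right) \left(-107\right) 149 - 3903784 = 1070 \cdot 149 - 3903784 = 159430 - 3903784 = -3744354$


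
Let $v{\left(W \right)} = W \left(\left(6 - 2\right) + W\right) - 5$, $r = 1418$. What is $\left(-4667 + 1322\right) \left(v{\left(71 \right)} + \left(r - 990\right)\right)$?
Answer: $-19227060$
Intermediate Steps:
$v{\left(W \right)} = -5 + W \left(4 + W\right)$ ($v{\left(W \right)} = W \left(4 + W\right) - 5 = -5 + W \left(4 + W\right)$)
$\left(-4667 + 1322\right) \left(v{\left(71 \right)} + \left(r - 990\right)\right) = \left(-4667 + 1322\right) \left(\left(-5 + 71^{2} + 4 \cdot 71\right) + \left(1418 - 990\right)\right) = - 3345 \left(\left(-5 + 5041 + 284\right) + \left(1418 - 990\right)\right) = - 3345 \left(5320 + 428\right) = \left(-3345\right) 5748 = -19227060$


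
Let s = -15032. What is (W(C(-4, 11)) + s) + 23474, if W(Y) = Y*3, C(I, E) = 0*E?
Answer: 8442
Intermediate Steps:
C(I, E) = 0
W(Y) = 3*Y
(W(C(-4, 11)) + s) + 23474 = (3*0 - 15032) + 23474 = (0 - 15032) + 23474 = -15032 + 23474 = 8442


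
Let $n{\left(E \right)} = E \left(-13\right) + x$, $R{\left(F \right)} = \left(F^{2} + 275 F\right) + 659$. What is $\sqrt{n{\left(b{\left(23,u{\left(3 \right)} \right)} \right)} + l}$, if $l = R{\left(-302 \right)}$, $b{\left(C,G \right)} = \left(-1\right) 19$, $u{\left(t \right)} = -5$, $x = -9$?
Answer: $\sqrt{9051} \approx 95.137$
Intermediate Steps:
$b{\left(C,G \right)} = -19$
$R{\left(F \right)} = 659 + F^{2} + 275 F$
$n{\left(E \right)} = -9 - 13 E$ ($n{\left(E \right)} = E \left(-13\right) - 9 = - 13 E - 9 = -9 - 13 E$)
$l = 8813$ ($l = 659 + \left(-302\right)^{2} + 275 \left(-302\right) = 659 + 91204 - 83050 = 8813$)
$\sqrt{n{\left(b{\left(23,u{\left(3 \right)} \right)} \right)} + l} = \sqrt{\left(-9 - -247\right) + 8813} = \sqrt{\left(-9 + 247\right) + 8813} = \sqrt{238 + 8813} = \sqrt{9051}$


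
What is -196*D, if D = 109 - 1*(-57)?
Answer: -32536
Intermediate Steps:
D = 166 (D = 109 + 57 = 166)
-196*D = -196*166 = -32536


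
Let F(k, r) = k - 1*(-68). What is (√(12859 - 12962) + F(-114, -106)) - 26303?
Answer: -26349 + I*√103 ≈ -26349.0 + 10.149*I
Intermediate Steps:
F(k, r) = 68 + k (F(k, r) = k + 68 = 68 + k)
(√(12859 - 12962) + F(-114, -106)) - 26303 = (√(12859 - 12962) + (68 - 114)) - 26303 = (√(-103) - 46) - 26303 = (I*√103 - 46) - 26303 = (-46 + I*√103) - 26303 = -26349 + I*√103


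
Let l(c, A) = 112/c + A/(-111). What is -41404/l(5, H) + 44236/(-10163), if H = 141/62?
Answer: -4837803203988/2608770959 ≈ -1854.4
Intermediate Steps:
H = 141/62 (H = 141*(1/62) = 141/62 ≈ 2.2742)
l(c, A) = 112/c - A/111 (l(c, A) = 112/c + A*(-1/111) = 112/c - A/111)
-41404/l(5, H) + 44236/(-10163) = -41404/(112/5 - 1/111*141/62) + 44236/(-10163) = -41404/(112*(1/5) - 47/2294) + 44236*(-1/10163) = -41404/(112/5 - 47/2294) - 44236/10163 = -41404/256693/11470 - 44236/10163 = -41404*11470/256693 - 44236/10163 = -474903880/256693 - 44236/10163 = -4837803203988/2608770959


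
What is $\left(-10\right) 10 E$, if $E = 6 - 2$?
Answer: $-400$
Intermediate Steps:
$E = 4$ ($E = 6 - 2 = 4$)
$\left(-10\right) 10 E = \left(-10\right) 10 \cdot 4 = \left(-100\right) 4 = -400$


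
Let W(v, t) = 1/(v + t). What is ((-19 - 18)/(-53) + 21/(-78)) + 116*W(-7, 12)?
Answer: 162803/6890 ≈ 23.629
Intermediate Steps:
W(v, t) = 1/(t + v)
((-19 - 18)/(-53) + 21/(-78)) + 116*W(-7, 12) = ((-19 - 18)/(-53) + 21/(-78)) + 116/(12 - 7) = (-37*(-1/53) + 21*(-1/78)) + 116/5 = (37/53 - 7/26) + 116*(⅕) = 591/1378 + 116/5 = 162803/6890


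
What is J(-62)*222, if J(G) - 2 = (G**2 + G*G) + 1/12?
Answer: 3414397/2 ≈ 1.7072e+6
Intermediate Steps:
J(G) = 25/12 + 2*G**2 (J(G) = 2 + ((G**2 + G*G) + 1/12) = 2 + ((G**2 + G**2) + 1/12) = 2 + (2*G**2 + 1/12) = 2 + (1/12 + 2*G**2) = 25/12 + 2*G**2)
J(-62)*222 = (25/12 + 2*(-62)**2)*222 = (25/12 + 2*3844)*222 = (25/12 + 7688)*222 = (92281/12)*222 = 3414397/2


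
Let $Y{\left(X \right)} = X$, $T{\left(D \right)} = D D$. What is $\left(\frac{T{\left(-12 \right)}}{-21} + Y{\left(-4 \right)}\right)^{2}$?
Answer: $\frac{5776}{49} \approx 117.88$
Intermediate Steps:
$T{\left(D \right)} = D^{2}$
$\left(\frac{T{\left(-12 \right)}}{-21} + Y{\left(-4 \right)}\right)^{2} = \left(\frac{\left(-12\right)^{2}}{-21} - 4\right)^{2} = \left(144 \left(- \frac{1}{21}\right) - 4\right)^{2} = \left(- \frac{48}{7} - 4\right)^{2} = \left(- \frac{76}{7}\right)^{2} = \frac{5776}{49}$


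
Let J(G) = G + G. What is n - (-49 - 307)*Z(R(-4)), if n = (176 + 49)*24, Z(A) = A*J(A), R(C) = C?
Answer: 16792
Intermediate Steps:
J(G) = 2*G
Z(A) = 2*A**2 (Z(A) = A*(2*A) = 2*A**2)
n = 5400 (n = 225*24 = 5400)
n - (-49 - 307)*Z(R(-4)) = 5400 - (-49 - 307)*2*(-4)**2 = 5400 - (-356)*2*16 = 5400 - (-356)*32 = 5400 - 1*(-11392) = 5400 + 11392 = 16792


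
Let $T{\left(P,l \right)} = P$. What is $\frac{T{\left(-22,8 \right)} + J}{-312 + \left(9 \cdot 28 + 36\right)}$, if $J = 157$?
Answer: $- \frac{45}{8} \approx -5.625$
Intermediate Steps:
$\frac{T{\left(-22,8 \right)} + J}{-312 + \left(9 \cdot 28 + 36\right)} = \frac{-22 + 157}{-312 + \left(9 \cdot 28 + 36\right)} = \frac{135}{-312 + \left(252 + 36\right)} = \frac{135}{-312 + 288} = \frac{135}{-24} = 135 \left(- \frac{1}{24}\right) = - \frac{45}{8}$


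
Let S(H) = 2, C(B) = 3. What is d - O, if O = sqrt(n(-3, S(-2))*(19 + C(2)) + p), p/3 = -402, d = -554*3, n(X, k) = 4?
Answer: -1662 - I*sqrt(1118) ≈ -1662.0 - 33.437*I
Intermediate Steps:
d = -1662
p = -1206 (p = 3*(-402) = -1206)
O = I*sqrt(1118) (O = sqrt(4*(19 + 3) - 1206) = sqrt(4*22 - 1206) = sqrt(88 - 1206) = sqrt(-1118) = I*sqrt(1118) ≈ 33.437*I)
d - O = -1662 - I*sqrt(1118)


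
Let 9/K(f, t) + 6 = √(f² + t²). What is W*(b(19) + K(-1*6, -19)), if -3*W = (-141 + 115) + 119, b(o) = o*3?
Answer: -639561/361 - 279*√397/361 ≈ -1787.0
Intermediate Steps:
b(o) = 3*o
W = -31 (W = -((-141 + 115) + 119)/3 = -(-26 + 119)/3 = -⅓*93 = -31)
K(f, t) = 9/(-6 + √(f² + t²))
W*(b(19) + K(-1*6, -19)) = -31*(3*19 + 9/(-6 + √((-1*6)² + (-19)²))) = -31*(57 + 9/(-6 + √((-6)² + 361))) = -31*(57 + 9/(-6 + √(36 + 361))) = -31*(57 + 9/(-6 + √397)) = -1767 - 279/(-6 + √397)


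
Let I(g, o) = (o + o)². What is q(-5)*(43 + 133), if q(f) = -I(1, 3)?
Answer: -6336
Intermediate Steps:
I(g, o) = 4*o² (I(g, o) = (2*o)² = 4*o²)
q(f) = -36 (q(f) = -4*3² = -4*9 = -1*36 = -36)
q(-5)*(43 + 133) = -36*(43 + 133) = -36*176 = -6336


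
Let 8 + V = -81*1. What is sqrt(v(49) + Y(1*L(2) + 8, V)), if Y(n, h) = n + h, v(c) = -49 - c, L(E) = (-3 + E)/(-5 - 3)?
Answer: 3*I*sqrt(318)/4 ≈ 13.374*I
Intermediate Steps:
L(E) = 3/8 - E/8 (L(E) = (-3 + E)/(-8) = (-3 + E)*(-1/8) = 3/8 - E/8)
V = -89 (V = -8 - 81*1 = -8 - 81 = -89)
Y(n, h) = h + n
sqrt(v(49) + Y(1*L(2) + 8, V)) = sqrt((-49 - 1*49) + (-89 + (1*(3/8 - 1/8*2) + 8))) = sqrt((-49 - 49) + (-89 + (1*(3/8 - 1/4) + 8))) = sqrt(-98 + (-89 + (1*(1/8) + 8))) = sqrt(-98 + (-89 + (1/8 + 8))) = sqrt(-98 + (-89 + 65/8)) = sqrt(-98 - 647/8) = sqrt(-1431/8) = 3*I*sqrt(318)/4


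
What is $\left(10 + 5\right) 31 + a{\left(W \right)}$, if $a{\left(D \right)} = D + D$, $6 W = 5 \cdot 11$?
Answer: $\frac{1450}{3} \approx 483.33$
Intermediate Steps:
$W = \frac{55}{6}$ ($W = \frac{5 \cdot 11}{6} = \frac{1}{6} \cdot 55 = \frac{55}{6} \approx 9.1667$)
$a{\left(D \right)} = 2 D$
$\left(10 + 5\right) 31 + a{\left(W \right)} = \left(10 + 5\right) 31 + 2 \cdot \frac{55}{6} = 15 \cdot 31 + \frac{55}{3} = 465 + \frac{55}{3} = \frac{1450}{3}$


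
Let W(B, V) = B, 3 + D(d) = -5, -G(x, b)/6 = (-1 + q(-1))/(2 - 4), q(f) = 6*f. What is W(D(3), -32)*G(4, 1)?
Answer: 168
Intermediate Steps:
G(x, b) = -21 (G(x, b) = -6*(-1 + 6*(-1))/(2 - 4) = -6*(-1 - 6)/(-2) = -(-42)*(-1)/2 = -6*7/2 = -21)
D(d) = -8 (D(d) = -3 - 5 = -8)
W(D(3), -32)*G(4, 1) = -8*(-21) = 168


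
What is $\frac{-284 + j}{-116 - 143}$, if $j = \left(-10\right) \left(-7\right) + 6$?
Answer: $\frac{208}{259} \approx 0.80309$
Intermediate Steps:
$j = 76$ ($j = 70 + 6 = 76$)
$\frac{-284 + j}{-116 - 143} = \frac{-284 + 76}{-116 - 143} = - \frac{208}{-259} = \left(-208\right) \left(- \frac{1}{259}\right) = \frac{208}{259}$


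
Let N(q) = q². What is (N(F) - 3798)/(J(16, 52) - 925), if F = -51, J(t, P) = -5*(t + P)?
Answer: 1197/1265 ≈ 0.94625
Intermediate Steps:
J(t, P) = -5*P - 5*t (J(t, P) = -5*(P + t) = -5*P - 5*t)
(N(F) - 3798)/(J(16, 52) - 925) = ((-51)² - 3798)/((-5*52 - 5*16) - 925) = (2601 - 3798)/((-260 - 80) - 925) = -1197/(-340 - 925) = -1197/(-1265) = -1197*(-1/1265) = 1197/1265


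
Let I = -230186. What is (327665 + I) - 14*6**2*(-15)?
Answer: 105039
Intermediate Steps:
(327665 + I) - 14*6**2*(-15) = (327665 - 230186) - 14*6**2*(-15) = 97479 - 14*36*(-15) = 97479 - 504*(-15) = 97479 + 7560 = 105039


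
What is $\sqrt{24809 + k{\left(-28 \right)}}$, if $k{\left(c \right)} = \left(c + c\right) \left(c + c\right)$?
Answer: $9 \sqrt{345} \approx 167.17$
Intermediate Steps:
$k{\left(c \right)} = 4 c^{2}$ ($k{\left(c \right)} = 2 c 2 c = 4 c^{2}$)
$\sqrt{24809 + k{\left(-28 \right)}} = \sqrt{24809 + 4 \left(-28\right)^{2}} = \sqrt{24809 + 4 \cdot 784} = \sqrt{24809 + 3136} = \sqrt{27945} = 9 \sqrt{345}$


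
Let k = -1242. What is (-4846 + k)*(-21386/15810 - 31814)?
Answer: 90066718232/465 ≈ 1.9369e+8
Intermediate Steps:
(-4846 + k)*(-21386/15810 - 31814) = (-4846 - 1242)*(-21386/15810 - 31814) = -6088*(-21386*1/15810 - 31814) = -6088*(-629/465 - 31814) = -6088*(-14794139/465) = 90066718232/465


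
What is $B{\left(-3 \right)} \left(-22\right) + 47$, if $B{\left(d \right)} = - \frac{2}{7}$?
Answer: $\frac{373}{7} \approx 53.286$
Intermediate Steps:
$B{\left(d \right)} = - \frac{2}{7}$ ($B{\left(d \right)} = \left(-2\right) \frac{1}{7} = - \frac{2}{7}$)
$B{\left(-3 \right)} \left(-22\right) + 47 = \left(- \frac{2}{7}\right) \left(-22\right) + 47 = \frac{44}{7} + 47 = \frac{373}{7}$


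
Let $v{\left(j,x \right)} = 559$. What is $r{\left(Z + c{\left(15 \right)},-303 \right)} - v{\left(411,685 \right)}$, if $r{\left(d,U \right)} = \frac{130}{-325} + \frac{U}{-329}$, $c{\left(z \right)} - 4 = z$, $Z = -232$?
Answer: $- \frac{918698}{1645} \approx -558.48$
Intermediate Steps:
$c{\left(z \right)} = 4 + z$
$r{\left(d,U \right)} = - \frac{2}{5} - \frac{U}{329}$ ($r{\left(d,U \right)} = 130 \left(- \frac{1}{325}\right) + U \left(- \frac{1}{329}\right) = - \frac{2}{5} - \frac{U}{329}$)
$r{\left(Z + c{\left(15 \right)},-303 \right)} - v{\left(411,685 \right)} = \left(- \frac{2}{5} - - \frac{303}{329}\right) - 559 = \left(- \frac{2}{5} + \frac{303}{329}\right) - 559 = \frac{857}{1645} - 559 = - \frac{918698}{1645}$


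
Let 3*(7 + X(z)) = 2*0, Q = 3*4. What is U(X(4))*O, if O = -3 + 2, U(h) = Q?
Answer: -12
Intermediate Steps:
Q = 12
X(z) = -7 (X(z) = -7 + (2*0)/3 = -7 + (⅓)*0 = -7 + 0 = -7)
U(h) = 12
O = -1
U(X(4))*O = 12*(-1) = -12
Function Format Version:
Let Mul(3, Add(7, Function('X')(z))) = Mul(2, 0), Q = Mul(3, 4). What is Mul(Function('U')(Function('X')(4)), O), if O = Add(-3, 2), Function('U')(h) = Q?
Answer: -12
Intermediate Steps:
Q = 12
Function('X')(z) = -7 (Function('X')(z) = Add(-7, Mul(Rational(1, 3), Mul(2, 0))) = Add(-7, Mul(Rational(1, 3), 0)) = Add(-7, 0) = -7)
Function('U')(h) = 12
O = -1
Mul(Function('U')(Function('X')(4)), O) = Mul(12, -1) = -12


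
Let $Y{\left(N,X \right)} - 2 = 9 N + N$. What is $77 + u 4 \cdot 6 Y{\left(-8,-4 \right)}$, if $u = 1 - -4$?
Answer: $-9283$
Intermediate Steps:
$u = 5$ ($u = 1 + 4 = 5$)
$Y{\left(N,X \right)} = 2 + 10 N$ ($Y{\left(N,X \right)} = 2 + \left(9 N + N\right) = 2 + 10 N$)
$77 + u 4 \cdot 6 Y{\left(-8,-4 \right)} = 77 + 5 \cdot 4 \cdot 6 \left(2 + 10 \left(-8\right)\right) = 77 + 20 \cdot 6 \left(2 - 80\right) = 77 + 120 \left(-78\right) = 77 - 9360 = -9283$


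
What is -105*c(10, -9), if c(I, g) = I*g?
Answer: 9450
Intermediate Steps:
-105*c(10, -9) = -1050*(-9) = -105*(-90) = 9450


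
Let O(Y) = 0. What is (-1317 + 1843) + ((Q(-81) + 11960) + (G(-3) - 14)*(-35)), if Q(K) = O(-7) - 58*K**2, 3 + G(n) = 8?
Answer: -367737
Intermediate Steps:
G(n) = 5 (G(n) = -3 + 8 = 5)
Q(K) = -58*K**2 (Q(K) = 0 - 58*K**2 = -58*K**2)
(-1317 + 1843) + ((Q(-81) + 11960) + (G(-3) - 14)*(-35)) = (-1317 + 1843) + ((-58*(-81)**2 + 11960) + (5 - 14)*(-35)) = 526 + ((-58*6561 + 11960) - 9*(-35)) = 526 + ((-380538 + 11960) + 315) = 526 + (-368578 + 315) = 526 - 368263 = -367737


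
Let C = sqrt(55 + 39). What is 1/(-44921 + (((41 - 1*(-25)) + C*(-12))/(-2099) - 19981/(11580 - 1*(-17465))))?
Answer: -20870556158610847565/937541266978053553777292 - 5312224921425*sqrt(94)/1875082533956107107554584 ≈ -2.2261e-5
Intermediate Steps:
C = sqrt(94) ≈ 9.6954
1/(-44921 + (((41 - 1*(-25)) + C*(-12))/(-2099) - 19981/(11580 - 1*(-17465)))) = 1/(-44921 + (((41 - 1*(-25)) + sqrt(94)*(-12))/(-2099) - 19981/(11580 - 1*(-17465)))) = 1/(-44921 + (((41 + 25) - 12*sqrt(94))*(-1/2099) - 19981/(11580 + 17465))) = 1/(-44921 + ((66 - 12*sqrt(94))*(-1/2099) - 19981/29045)) = 1/(-44921 + ((-66/2099 + 12*sqrt(94)/2099) - 19981*1/29045)) = 1/(-44921 + ((-66/2099 + 12*sqrt(94)/2099) - 19981/29045)) = 1/(-44921 + (-43857089/60965455 + 12*sqrt(94)/2099)) = 1/(-2738673061144/60965455 + 12*sqrt(94)/2099)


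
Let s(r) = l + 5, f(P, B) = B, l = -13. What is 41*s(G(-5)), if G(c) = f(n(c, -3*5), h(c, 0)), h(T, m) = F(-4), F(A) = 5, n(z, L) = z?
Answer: -328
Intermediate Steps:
h(T, m) = 5
G(c) = 5
s(r) = -8 (s(r) = -13 + 5 = -8)
41*s(G(-5)) = 41*(-8) = -328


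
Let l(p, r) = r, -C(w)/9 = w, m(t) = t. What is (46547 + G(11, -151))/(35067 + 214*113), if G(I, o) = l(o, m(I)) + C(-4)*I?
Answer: 46954/59249 ≈ 0.79249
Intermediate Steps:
C(w) = -9*w
G(I, o) = 37*I (G(I, o) = I + (-9*(-4))*I = I + 36*I = 37*I)
(46547 + G(11, -151))/(35067 + 214*113) = (46547 + 37*11)/(35067 + 214*113) = (46547 + 407)/(35067 + 24182) = 46954/59249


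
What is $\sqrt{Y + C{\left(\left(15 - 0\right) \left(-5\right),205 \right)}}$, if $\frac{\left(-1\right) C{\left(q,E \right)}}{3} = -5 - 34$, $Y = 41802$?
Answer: $\sqrt{41919} \approx 204.74$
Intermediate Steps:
$C{\left(q,E \right)} = 117$ ($C{\left(q,E \right)} = - 3 \left(-5 - 34\right) = \left(-3\right) \left(-39\right) = 117$)
$\sqrt{Y + C{\left(\left(15 - 0\right) \left(-5\right),205 \right)}} = \sqrt{41802 + 117} = \sqrt{41919}$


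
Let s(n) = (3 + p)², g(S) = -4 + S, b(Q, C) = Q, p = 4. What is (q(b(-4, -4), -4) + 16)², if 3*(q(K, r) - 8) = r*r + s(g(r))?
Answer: 18769/9 ≈ 2085.4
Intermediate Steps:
s(n) = 49 (s(n) = (3 + 4)² = 7² = 49)
q(K, r) = 73/3 + r²/3 (q(K, r) = 8 + (r*r + 49)/3 = 8 + (r² + 49)/3 = 8 + (49 + r²)/3 = 8 + (49/3 + r²/3) = 73/3 + r²/3)
(q(b(-4, -4), -4) + 16)² = ((73/3 + (⅓)*(-4)²) + 16)² = ((73/3 + (⅓)*16) + 16)² = ((73/3 + 16/3) + 16)² = (89/3 + 16)² = (137/3)² = 18769/9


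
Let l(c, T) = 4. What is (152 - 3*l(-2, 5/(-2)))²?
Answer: 19600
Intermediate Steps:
(152 - 3*l(-2, 5/(-2)))² = (152 - 3*4)² = (152 - 12)² = 140² = 19600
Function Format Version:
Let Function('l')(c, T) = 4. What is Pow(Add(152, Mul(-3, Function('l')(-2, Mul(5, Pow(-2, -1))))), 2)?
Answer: 19600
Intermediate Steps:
Pow(Add(152, Mul(-3, Function('l')(-2, Mul(5, Pow(-2, -1))))), 2) = Pow(Add(152, Mul(-3, 4)), 2) = Pow(Add(152, -12), 2) = Pow(140, 2) = 19600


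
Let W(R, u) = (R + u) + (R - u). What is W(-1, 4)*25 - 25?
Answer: -75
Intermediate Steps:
W(R, u) = 2*R
W(-1, 4)*25 - 25 = (2*(-1))*25 - 25 = -2*25 - 25 = -50 - 25 = -75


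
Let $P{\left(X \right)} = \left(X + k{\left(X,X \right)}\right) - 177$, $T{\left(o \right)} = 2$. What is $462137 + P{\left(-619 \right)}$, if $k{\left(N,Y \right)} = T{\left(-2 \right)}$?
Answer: $461343$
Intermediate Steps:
$k{\left(N,Y \right)} = 2$
$P{\left(X \right)} = -175 + X$ ($P{\left(X \right)} = \left(X + 2\right) - 177 = \left(2 + X\right) - 177 = -175 + X$)
$462137 + P{\left(-619 \right)} = 462137 - 794 = 461343$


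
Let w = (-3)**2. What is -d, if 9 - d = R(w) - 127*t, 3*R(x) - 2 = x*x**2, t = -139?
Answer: 53663/3 ≈ 17888.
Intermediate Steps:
w = 9
R(x) = 2/3 + x**3/3 (R(x) = 2/3 + (x*x**2)/3 = 2/3 + x**3/3)
d = -53663/3 (d = 9 - ((2/3 + (1/3)*9**3) - 127*(-139)) = 9 - ((2/3 + (1/3)*729) + 17653) = 9 - ((2/3 + 243) + 17653) = 9 - (731/3 + 17653) = 9 - 1*53690/3 = 9 - 53690/3 = -53663/3 ≈ -17888.)
-d = -1*(-53663/3) = 53663/3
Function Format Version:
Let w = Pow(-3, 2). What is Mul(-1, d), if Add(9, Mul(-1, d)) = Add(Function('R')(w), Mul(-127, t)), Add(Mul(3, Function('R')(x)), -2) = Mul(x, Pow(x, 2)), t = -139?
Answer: Rational(53663, 3) ≈ 17888.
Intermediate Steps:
w = 9
Function('R')(x) = Add(Rational(2, 3), Mul(Rational(1, 3), Pow(x, 3))) (Function('R')(x) = Add(Rational(2, 3), Mul(Rational(1, 3), Mul(x, Pow(x, 2)))) = Add(Rational(2, 3), Mul(Rational(1, 3), Pow(x, 3))))
d = Rational(-53663, 3) (d = Add(9, Mul(-1, Add(Add(Rational(2, 3), Mul(Rational(1, 3), Pow(9, 3))), Mul(-127, -139)))) = Add(9, Mul(-1, Add(Add(Rational(2, 3), Mul(Rational(1, 3), 729)), 17653))) = Add(9, Mul(-1, Add(Add(Rational(2, 3), 243), 17653))) = Add(9, Mul(-1, Add(Rational(731, 3), 17653))) = Add(9, Mul(-1, Rational(53690, 3))) = Add(9, Rational(-53690, 3)) = Rational(-53663, 3) ≈ -17888.)
Mul(-1, d) = Mul(-1, Rational(-53663, 3)) = Rational(53663, 3)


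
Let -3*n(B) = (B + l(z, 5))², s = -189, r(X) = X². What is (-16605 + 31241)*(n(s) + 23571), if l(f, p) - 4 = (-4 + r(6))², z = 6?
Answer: -9267632288/3 ≈ -3.0892e+9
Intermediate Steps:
l(f, p) = 1028 (l(f, p) = 4 + (-4 + 6²)² = 4 + (-4 + 36)² = 4 + 32² = 4 + 1024 = 1028)
n(B) = -(1028 + B)²/3 (n(B) = -(B + 1028)²/3 = -(1028 + B)²/3)
(-16605 + 31241)*(n(s) + 23571) = (-16605 + 31241)*(-(1028 - 189)²/3 + 23571) = 14636*(-⅓*839² + 23571) = 14636*(-⅓*703921 + 23571) = 14636*(-703921/3 + 23571) = 14636*(-633208/3) = -9267632288/3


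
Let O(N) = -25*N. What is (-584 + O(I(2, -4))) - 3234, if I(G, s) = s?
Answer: -3718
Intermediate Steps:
(-584 + O(I(2, -4))) - 3234 = (-584 - 25*(-4)) - 3234 = (-584 + 100) - 3234 = -484 - 3234 = -3718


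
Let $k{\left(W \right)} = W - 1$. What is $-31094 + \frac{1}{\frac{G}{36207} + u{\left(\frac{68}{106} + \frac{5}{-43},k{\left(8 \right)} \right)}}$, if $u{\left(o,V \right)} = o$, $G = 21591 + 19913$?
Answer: $- \frac{4288631904377}{137927395} \approx -31093.0$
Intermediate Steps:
$G = 41504$
$k{\left(W \right)} = -1 + W$
$-31094 + \frac{1}{\frac{G}{36207} + u{\left(\frac{68}{106} + \frac{5}{-43},k{\left(8 \right)} \right)}} = -31094 + \frac{1}{\frac{41504}{36207} + \left(\frac{68}{106} + \frac{5}{-43}\right)} = -31094 + \frac{1}{41504 \cdot \frac{1}{36207} + \left(68 \cdot \frac{1}{106} + 5 \left(- \frac{1}{43}\right)\right)} = -31094 + \frac{1}{\frac{41504}{36207} + \left(\frac{34}{53} - \frac{5}{43}\right)} = -31094 + \frac{1}{\frac{41504}{36207} + \frac{1197}{2279}} = -31094 + \frac{1}{\frac{137927395}{82515753}} = -31094 + \frac{82515753}{137927395} = - \frac{4288631904377}{137927395}$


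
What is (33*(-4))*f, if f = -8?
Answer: 1056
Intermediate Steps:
(33*(-4))*f = (33*(-4))*(-8) = -132*(-8) = 1056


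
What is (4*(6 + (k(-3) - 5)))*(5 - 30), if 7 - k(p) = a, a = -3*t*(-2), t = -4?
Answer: -3200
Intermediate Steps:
a = -24 (a = -3*(-4)*(-2) = 12*(-2) = -24)
k(p) = 31 (k(p) = 7 - 1*(-24) = 7 + 24 = 31)
(4*(6 + (k(-3) - 5)))*(5 - 30) = (4*(6 + (31 - 5)))*(5 - 30) = (4*(6 + 26))*(-25) = (4*32)*(-25) = 128*(-25) = -3200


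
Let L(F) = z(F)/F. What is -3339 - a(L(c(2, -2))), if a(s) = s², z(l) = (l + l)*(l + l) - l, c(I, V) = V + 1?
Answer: -3364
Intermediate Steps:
c(I, V) = 1 + V
z(l) = -l + 4*l² (z(l) = (2*l)*(2*l) - l = 4*l² - l = -l + 4*l²)
L(F) = -1 + 4*F (L(F) = (F*(-1 + 4*F))/F = -1 + 4*F)
-3339 - a(L(c(2, -2))) = -3339 - (-1 + 4*(1 - 2))² = -3339 - (-1 + 4*(-1))² = -3339 - (-1 - 4)² = -3339 - 1*(-5)² = -3339 - 1*25 = -3339 - 25 = -3364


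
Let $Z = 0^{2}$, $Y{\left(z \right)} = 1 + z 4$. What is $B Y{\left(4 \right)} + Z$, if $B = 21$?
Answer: $357$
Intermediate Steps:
$Y{\left(z \right)} = 1 + 4 z$
$Z = 0$
$B Y{\left(4 \right)} + Z = 21 \left(1 + 4 \cdot 4\right) + 0 = 21 \left(1 + 16\right) + 0 = 21 \cdot 17 + 0 = 357 + 0 = 357$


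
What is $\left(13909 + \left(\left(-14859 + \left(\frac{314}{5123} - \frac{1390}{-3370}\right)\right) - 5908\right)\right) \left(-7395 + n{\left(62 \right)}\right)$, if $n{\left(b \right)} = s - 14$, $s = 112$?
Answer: $\frac{86390518664771}{1726451} \approx 5.0039 \cdot 10^{7}$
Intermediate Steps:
$n{\left(b \right)} = 98$ ($n{\left(b \right)} = 112 - 14 = 98$)
$\left(13909 + \left(\left(-14859 + \left(\frac{314}{5123} - \frac{1390}{-3370}\right)\right) - 5908\right)\right) \left(-7395 + n{\left(62 \right)}\right) = \left(13909 + \left(\left(-14859 + \left(\frac{314}{5123} - \frac{1390}{-3370}\right)\right) - 5908\right)\right) \left(-7395 + 98\right) = \left(13909 + \left(\left(-14859 + \left(314 \cdot \frac{1}{5123} - - \frac{139}{337}\right)\right) - 5908\right)\right) \left(-7297\right) = \left(13909 + \left(\left(-14859 + \left(\frac{314}{5123} + \frac{139}{337}\right)\right) - 5908\right)\right) \left(-7297\right) = \left(13909 + \left(\left(-14859 + \frac{817915}{1726451}\right) - 5908\right)\right) \left(-7297\right) = \left(13909 - \frac{35852390002}{1726451}\right) \left(-7297\right) = \left(- \frac{11839183043}{1726451}\right) \left(-7297\right) = \frac{86390518664771}{1726451}$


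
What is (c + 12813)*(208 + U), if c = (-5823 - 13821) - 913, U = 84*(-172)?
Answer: 110274560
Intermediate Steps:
U = -14448
c = -20557 (c = -19644 - 913 = -20557)
(c + 12813)*(208 + U) = (-20557 + 12813)*(208 - 14448) = -7744*(-14240) = 110274560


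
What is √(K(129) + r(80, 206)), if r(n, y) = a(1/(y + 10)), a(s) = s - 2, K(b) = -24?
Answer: I*√33690/36 ≈ 5.0986*I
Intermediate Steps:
a(s) = -2 + s
r(n, y) = -2 + 1/(10 + y) (r(n, y) = -2 + 1/(y + 10) = -2 + 1/(10 + y))
√(K(129) + r(80, 206)) = √(-24 + (-19 - 2*206)/(10 + 206)) = √(-24 + (-19 - 412)/216) = √(-24 + (1/216)*(-431)) = √(-24 - 431/216) = √(-5615/216) = I*√33690/36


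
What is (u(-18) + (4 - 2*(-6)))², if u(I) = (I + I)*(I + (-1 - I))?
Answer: 2704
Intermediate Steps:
u(I) = -2*I (u(I) = (2*I)*(-1) = -2*I)
(u(-18) + (4 - 2*(-6)))² = (-2*(-18) + (4 - 2*(-6)))² = (36 + (4 + 12))² = (36 + 16)² = 52² = 2704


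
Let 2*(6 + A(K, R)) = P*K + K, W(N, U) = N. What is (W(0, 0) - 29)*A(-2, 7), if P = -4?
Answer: 87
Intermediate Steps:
A(K, R) = -6 - 3*K/2 (A(K, R) = -6 + (-4*K + K)/2 = -6 + (-3*K)/2 = -6 - 3*K/2)
(W(0, 0) - 29)*A(-2, 7) = (0 - 29)*(-6 - 3/2*(-2)) = -29*(-6 + 3) = -29*(-3) = 87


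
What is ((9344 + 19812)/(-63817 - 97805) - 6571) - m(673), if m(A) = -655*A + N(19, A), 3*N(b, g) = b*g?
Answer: 34747233887/80811 ≈ 4.2998e+5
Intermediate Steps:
N(b, g) = b*g/3 (N(b, g) = (b*g)/3 = b*g/3)
m(A) = -1946*A/3 (m(A) = -655*A + (1/3)*19*A = -655*A + 19*A/3 = -1946*A/3)
((9344 + 19812)/(-63817 - 97805) - 6571) - m(673) = ((9344 + 19812)/(-63817 - 97805) - 6571) - (-1946)*673/3 = (29156/(-161622) - 6571) - 1*(-1309658/3) = (29156*(-1/161622) - 6571) + 1309658/3 = (-14578/80811 - 6571) + 1309658/3 = -531023659/80811 + 1309658/3 = 34747233887/80811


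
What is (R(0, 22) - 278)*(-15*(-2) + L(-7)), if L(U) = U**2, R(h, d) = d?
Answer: -20224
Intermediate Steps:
(R(0, 22) - 278)*(-15*(-2) + L(-7)) = (22 - 278)*(-15*(-2) + (-7)**2) = -256*(30 + 49) = -256*79 = -20224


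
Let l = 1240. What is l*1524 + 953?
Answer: 1890713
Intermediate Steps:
l*1524 + 953 = 1240*1524 + 953 = 1889760 + 953 = 1890713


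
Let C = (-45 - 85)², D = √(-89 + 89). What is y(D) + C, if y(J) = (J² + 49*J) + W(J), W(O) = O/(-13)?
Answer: 16900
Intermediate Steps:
W(O) = -O/13 (W(O) = O*(-1/13) = -O/13)
D = 0 (D = √0 = 0)
C = 16900 (C = (-130)² = 16900)
y(J) = J² + 636*J/13 (y(J) = (J² + 49*J) - J/13 = J² + 636*J/13)
y(D) + C = (1/13)*0*(636 + 13*0) + 16900 = (1/13)*0*(636 + 0) + 16900 = (1/13)*0*636 + 16900 = 0 + 16900 = 16900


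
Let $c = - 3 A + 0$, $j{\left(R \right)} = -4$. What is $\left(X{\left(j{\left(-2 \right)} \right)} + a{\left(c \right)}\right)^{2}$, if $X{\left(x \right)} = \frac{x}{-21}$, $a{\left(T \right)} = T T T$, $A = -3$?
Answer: $\frac{234487969}{441} \approx 5.3172 \cdot 10^{5}$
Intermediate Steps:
$c = 9$ ($c = \left(-3\right) \left(-3\right) + 0 = 9 + 0 = 9$)
$a{\left(T \right)} = T^{3}$ ($a{\left(T \right)} = T^{2} T = T^{3}$)
$X{\left(x \right)} = - \frac{x}{21}$ ($X{\left(x \right)} = x \left(- \frac{1}{21}\right) = - \frac{x}{21}$)
$\left(X{\left(j{\left(-2 \right)} \right)} + a{\left(c \right)}\right)^{2} = \left(\left(- \frac{1}{21}\right) \left(-4\right) + 9^{3}\right)^{2} = \left(\frac{4}{21} + 729\right)^{2} = \left(\frac{15313}{21}\right)^{2} = \frac{234487969}{441}$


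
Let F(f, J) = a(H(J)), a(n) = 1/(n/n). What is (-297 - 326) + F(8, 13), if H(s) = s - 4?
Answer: -622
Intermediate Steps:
H(s) = -4 + s
a(n) = 1 (a(n) = 1/1 = 1)
F(f, J) = 1
(-297 - 326) + F(8, 13) = (-297 - 326) + 1 = -623 + 1 = -622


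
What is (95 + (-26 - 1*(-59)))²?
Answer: 16384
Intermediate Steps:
(95 + (-26 - 1*(-59)))² = (95 + (-26 + 59))² = (95 + 33)² = 128² = 16384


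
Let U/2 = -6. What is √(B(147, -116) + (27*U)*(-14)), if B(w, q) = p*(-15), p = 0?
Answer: 18*√14 ≈ 67.350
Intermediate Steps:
U = -12 (U = 2*(-6) = -12)
B(w, q) = 0 (B(w, q) = 0*(-15) = 0)
√(B(147, -116) + (27*U)*(-14)) = √(0 + (27*(-12))*(-14)) = √(0 - 324*(-14)) = √(0 + 4536) = √4536 = 18*√14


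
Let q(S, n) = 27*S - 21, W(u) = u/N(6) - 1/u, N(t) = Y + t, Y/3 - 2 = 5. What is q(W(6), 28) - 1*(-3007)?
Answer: 5975/2 ≈ 2987.5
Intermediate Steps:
Y = 21 (Y = 6 + 3*5 = 6 + 15 = 21)
N(t) = 21 + t
W(u) = -1/u + u/27 (W(u) = u/(21 + 6) - 1/u = u/27 - 1/u = -1/u + u/27)
q(S, n) = -21 + 27*S
q(W(6), 28) - 1*(-3007) = (-21 + 27*(-1/6 + (1/27)*6)) - 1*(-3007) = (-21 + 27*(-1*1/6 + 2/9)) + 3007 = (-21 + 27*(-1/6 + 2/9)) + 3007 = (-21 + 27*(1/18)) + 3007 = (-21 + 3/2) + 3007 = -39/2 + 3007 = 5975/2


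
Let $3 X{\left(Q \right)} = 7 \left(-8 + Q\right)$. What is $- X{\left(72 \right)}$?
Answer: $- \frac{448}{3} \approx -149.33$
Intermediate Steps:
$X{\left(Q \right)} = - \frac{56}{3} + \frac{7 Q}{3}$ ($X{\left(Q \right)} = \frac{7 \left(-8 + Q\right)}{3} = \frac{-56 + 7 Q}{3} = - \frac{56}{3} + \frac{7 Q}{3}$)
$- X{\left(72 \right)} = - (- \frac{56}{3} + \frac{7}{3} \cdot 72) = - (- \frac{56}{3} + 168) = \left(-1\right) \frac{448}{3} = - \frac{448}{3}$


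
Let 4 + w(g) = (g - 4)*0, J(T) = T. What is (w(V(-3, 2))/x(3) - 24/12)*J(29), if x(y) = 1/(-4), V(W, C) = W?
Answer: 406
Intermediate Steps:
x(y) = -¼
w(g) = -4 (w(g) = -4 + (g - 4)*0 = -4 + (-4 + g)*0 = -4 + 0 = -4)
(w(V(-3, 2))/x(3) - 24/12)*J(29) = (-4/(-¼) - 24/12)*29 = (-4*(-4) - 24*1/12)*29 = (16 - 2)*29 = 14*29 = 406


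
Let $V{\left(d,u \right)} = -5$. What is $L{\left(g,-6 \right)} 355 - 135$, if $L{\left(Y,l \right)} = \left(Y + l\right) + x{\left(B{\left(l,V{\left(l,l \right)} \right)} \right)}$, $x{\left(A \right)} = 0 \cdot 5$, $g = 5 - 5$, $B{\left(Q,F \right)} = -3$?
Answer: $-2265$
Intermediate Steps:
$g = 0$
$x{\left(A \right)} = 0$
$L{\left(Y,l \right)} = Y + l$ ($L{\left(Y,l \right)} = \left(Y + l\right) + 0 = Y + l$)
$L{\left(g,-6 \right)} 355 - 135 = \left(0 - 6\right) 355 - 135 = \left(-6\right) 355 - 135 = -2130 - 135 = -2265$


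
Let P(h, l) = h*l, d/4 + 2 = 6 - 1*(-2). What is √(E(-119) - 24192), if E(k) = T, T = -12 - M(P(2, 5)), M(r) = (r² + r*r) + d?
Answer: 2*I*√6107 ≈ 156.29*I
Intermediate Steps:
d = 24 (d = -8 + 4*(6 - 1*(-2)) = -8 + 4*(6 + 2) = -8 + 4*8 = -8 + 32 = 24)
M(r) = 24 + 2*r² (M(r) = (r² + r*r) + 24 = (r² + r²) + 24 = 2*r² + 24 = 24 + 2*r²)
T = -236 (T = -12 - (24 + 2*(2*5)²) = -12 - (24 + 2*10²) = -12 - (24 + 2*100) = -12 - (24 + 200) = -12 - 1*224 = -12 - 224 = -236)
E(k) = -236
√(E(-119) - 24192) = √(-236 - 24192) = √(-24428) = 2*I*√6107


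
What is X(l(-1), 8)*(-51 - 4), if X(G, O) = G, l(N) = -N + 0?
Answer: -55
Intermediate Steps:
l(N) = -N
X(l(-1), 8)*(-51 - 4) = (-1*(-1))*(-51 - 4) = 1*(-55) = -55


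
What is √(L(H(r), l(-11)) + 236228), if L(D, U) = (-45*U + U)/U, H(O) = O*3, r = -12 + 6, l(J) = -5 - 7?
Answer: 2*√59046 ≈ 485.99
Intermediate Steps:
l(J) = -12
r = -6
H(O) = 3*O
L(D, U) = -44 (L(D, U) = (-44*U)/U = -44)
√(L(H(r), l(-11)) + 236228) = √(-44 + 236228) = √236184 = 2*√59046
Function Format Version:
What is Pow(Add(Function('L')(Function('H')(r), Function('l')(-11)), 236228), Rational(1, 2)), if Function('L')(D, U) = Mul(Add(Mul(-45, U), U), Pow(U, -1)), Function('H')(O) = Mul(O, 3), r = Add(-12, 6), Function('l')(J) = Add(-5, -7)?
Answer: Mul(2, Pow(59046, Rational(1, 2))) ≈ 485.99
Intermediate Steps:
Function('l')(J) = -12
r = -6
Function('H')(O) = Mul(3, O)
Function('L')(D, U) = -44 (Function('L')(D, U) = Mul(Mul(-44, U), Pow(U, -1)) = -44)
Pow(Add(Function('L')(Function('H')(r), Function('l')(-11)), 236228), Rational(1, 2)) = Pow(Add(-44, 236228), Rational(1, 2)) = Pow(236184, Rational(1, 2)) = Mul(2, Pow(59046, Rational(1, 2)))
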